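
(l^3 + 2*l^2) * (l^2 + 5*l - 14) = l^5 + 7*l^4 - 4*l^3 - 28*l^2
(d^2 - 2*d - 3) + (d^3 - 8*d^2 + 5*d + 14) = d^3 - 7*d^2 + 3*d + 11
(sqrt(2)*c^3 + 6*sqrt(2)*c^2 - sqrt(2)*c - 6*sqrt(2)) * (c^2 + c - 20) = sqrt(2)*c^5 + 7*sqrt(2)*c^4 - 15*sqrt(2)*c^3 - 127*sqrt(2)*c^2 + 14*sqrt(2)*c + 120*sqrt(2)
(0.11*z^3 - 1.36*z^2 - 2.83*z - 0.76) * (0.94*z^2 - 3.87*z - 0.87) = 0.1034*z^5 - 1.7041*z^4 + 2.5073*z^3 + 11.4209*z^2 + 5.4033*z + 0.6612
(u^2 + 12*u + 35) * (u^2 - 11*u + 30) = u^4 + u^3 - 67*u^2 - 25*u + 1050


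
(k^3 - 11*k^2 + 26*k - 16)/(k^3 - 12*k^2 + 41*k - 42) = (k^2 - 9*k + 8)/(k^2 - 10*k + 21)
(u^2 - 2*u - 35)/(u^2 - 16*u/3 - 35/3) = 3*(u + 5)/(3*u + 5)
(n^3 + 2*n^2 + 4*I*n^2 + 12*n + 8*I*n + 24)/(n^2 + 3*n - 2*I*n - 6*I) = (n^2 + n*(2 + 6*I) + 12*I)/(n + 3)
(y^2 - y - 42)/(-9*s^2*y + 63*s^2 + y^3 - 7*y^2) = (y + 6)/(-9*s^2 + y^2)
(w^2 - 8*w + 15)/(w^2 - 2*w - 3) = (w - 5)/(w + 1)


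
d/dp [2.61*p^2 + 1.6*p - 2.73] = 5.22*p + 1.6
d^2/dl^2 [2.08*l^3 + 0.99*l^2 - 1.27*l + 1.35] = 12.48*l + 1.98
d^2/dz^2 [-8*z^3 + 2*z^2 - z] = 4 - 48*z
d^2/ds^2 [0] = 0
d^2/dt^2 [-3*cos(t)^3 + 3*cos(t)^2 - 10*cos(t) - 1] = 49*cos(t)/4 - 6*cos(2*t) + 27*cos(3*t)/4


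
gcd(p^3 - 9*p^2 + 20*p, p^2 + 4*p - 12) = 1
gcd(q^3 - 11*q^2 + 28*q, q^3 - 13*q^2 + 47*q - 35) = q - 7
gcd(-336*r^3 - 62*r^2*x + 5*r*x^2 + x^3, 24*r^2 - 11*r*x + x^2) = -8*r + x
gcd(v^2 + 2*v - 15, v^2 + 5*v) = v + 5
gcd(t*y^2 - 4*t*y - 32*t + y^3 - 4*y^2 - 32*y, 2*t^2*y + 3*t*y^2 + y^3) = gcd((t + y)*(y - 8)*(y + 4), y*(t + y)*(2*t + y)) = t + y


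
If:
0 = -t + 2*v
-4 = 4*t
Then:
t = -1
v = -1/2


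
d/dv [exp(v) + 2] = exp(v)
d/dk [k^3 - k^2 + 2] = k*(3*k - 2)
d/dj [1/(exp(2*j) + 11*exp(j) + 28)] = (-2*exp(j) - 11)*exp(j)/(exp(2*j) + 11*exp(j) + 28)^2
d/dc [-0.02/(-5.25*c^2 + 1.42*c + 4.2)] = (0.0284 - 0.21*c)/(-5.25*c^2 + 1.42*c + 4.2)^2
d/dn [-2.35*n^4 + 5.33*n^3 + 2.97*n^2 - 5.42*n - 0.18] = -9.4*n^3 + 15.99*n^2 + 5.94*n - 5.42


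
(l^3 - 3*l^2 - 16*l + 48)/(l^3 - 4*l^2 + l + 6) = (l^2 - 16)/(l^2 - l - 2)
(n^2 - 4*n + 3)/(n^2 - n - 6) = (n - 1)/(n + 2)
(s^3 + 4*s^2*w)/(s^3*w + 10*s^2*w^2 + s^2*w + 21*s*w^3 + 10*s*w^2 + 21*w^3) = s^2*(s + 4*w)/(w*(s^3 + 10*s^2*w + s^2 + 21*s*w^2 + 10*s*w + 21*w^2))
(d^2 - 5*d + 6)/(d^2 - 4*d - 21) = (-d^2 + 5*d - 6)/(-d^2 + 4*d + 21)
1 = 1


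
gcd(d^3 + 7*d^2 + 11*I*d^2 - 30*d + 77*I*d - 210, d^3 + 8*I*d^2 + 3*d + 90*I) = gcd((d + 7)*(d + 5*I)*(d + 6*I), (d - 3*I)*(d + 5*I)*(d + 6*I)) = d^2 + 11*I*d - 30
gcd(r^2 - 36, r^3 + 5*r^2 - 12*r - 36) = r + 6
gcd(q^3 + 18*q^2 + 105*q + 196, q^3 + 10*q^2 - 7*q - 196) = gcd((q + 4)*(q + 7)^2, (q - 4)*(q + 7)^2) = q^2 + 14*q + 49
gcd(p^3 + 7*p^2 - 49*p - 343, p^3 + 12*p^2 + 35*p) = p + 7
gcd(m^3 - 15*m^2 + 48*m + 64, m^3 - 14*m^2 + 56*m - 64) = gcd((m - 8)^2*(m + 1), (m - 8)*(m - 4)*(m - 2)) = m - 8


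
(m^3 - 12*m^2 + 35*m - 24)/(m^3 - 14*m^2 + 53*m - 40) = (m - 3)/(m - 5)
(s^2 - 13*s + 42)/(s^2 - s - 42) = (s - 6)/(s + 6)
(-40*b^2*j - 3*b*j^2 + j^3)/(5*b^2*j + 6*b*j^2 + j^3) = (-8*b + j)/(b + j)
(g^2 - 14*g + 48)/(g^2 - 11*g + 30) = (g - 8)/(g - 5)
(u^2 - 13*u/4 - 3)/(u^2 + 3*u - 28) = (u + 3/4)/(u + 7)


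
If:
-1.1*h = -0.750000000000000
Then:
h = 0.68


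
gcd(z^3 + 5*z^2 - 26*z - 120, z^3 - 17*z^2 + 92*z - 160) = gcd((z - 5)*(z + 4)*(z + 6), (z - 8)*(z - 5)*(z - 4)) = z - 5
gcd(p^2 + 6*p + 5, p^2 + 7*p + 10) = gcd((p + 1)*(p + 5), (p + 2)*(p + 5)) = p + 5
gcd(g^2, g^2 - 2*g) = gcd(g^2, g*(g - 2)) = g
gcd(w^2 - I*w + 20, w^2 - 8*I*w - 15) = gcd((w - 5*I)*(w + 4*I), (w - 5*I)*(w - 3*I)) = w - 5*I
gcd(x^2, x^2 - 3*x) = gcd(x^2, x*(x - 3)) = x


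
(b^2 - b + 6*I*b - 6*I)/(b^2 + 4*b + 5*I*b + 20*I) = (b^2 + b*(-1 + 6*I) - 6*I)/(b^2 + b*(4 + 5*I) + 20*I)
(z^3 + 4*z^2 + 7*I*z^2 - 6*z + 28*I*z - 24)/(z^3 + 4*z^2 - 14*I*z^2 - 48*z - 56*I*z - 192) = (z^2 + 7*I*z - 6)/(z^2 - 14*I*z - 48)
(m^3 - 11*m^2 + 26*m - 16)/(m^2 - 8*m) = m - 3 + 2/m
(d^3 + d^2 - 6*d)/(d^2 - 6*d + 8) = d*(d + 3)/(d - 4)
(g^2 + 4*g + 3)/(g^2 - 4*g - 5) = (g + 3)/(g - 5)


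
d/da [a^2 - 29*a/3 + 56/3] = 2*a - 29/3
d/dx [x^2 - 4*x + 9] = 2*x - 4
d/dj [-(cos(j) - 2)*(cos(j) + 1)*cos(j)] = (3*cos(j)^2 - 2*cos(j) - 2)*sin(j)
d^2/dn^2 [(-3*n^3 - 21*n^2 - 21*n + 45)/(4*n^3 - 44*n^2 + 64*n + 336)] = 27*(-2*n^6 + 3*n^5 + 129*n^4 - 39*n^3 - 1527*n^2 - 5808*n - 2476)/(2*(n^9 - 33*n^8 + 411*n^7 - 2135*n^6 + 1032*n^5 + 30108*n^4 - 63440*n^3 - 168336*n^2 + 338688*n + 592704))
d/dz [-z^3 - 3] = -3*z^2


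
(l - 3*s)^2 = l^2 - 6*l*s + 9*s^2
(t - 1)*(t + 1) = t^2 - 1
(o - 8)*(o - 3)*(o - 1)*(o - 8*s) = o^4 - 8*o^3*s - 12*o^3 + 96*o^2*s + 35*o^2 - 280*o*s - 24*o + 192*s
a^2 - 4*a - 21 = (a - 7)*(a + 3)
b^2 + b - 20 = (b - 4)*(b + 5)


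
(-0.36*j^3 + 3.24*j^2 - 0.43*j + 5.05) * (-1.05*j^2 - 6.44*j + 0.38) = 0.378*j^5 - 1.0836*j^4 - 20.5509*j^3 - 1.3021*j^2 - 32.6854*j + 1.919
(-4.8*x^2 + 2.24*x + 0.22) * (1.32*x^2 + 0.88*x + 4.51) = -6.336*x^4 - 1.2672*x^3 - 19.3864*x^2 + 10.296*x + 0.9922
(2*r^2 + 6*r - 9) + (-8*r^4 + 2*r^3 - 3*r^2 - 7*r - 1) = -8*r^4 + 2*r^3 - r^2 - r - 10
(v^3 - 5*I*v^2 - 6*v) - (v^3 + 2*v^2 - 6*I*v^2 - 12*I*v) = -2*v^2 + I*v^2 - 6*v + 12*I*v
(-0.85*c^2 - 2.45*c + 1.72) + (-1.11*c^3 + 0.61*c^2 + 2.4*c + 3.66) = -1.11*c^3 - 0.24*c^2 - 0.0500000000000003*c + 5.38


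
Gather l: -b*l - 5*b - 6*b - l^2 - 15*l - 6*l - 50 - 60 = -11*b - l^2 + l*(-b - 21) - 110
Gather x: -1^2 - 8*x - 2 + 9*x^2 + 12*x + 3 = 9*x^2 + 4*x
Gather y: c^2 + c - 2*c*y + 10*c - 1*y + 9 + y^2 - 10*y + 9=c^2 + 11*c + y^2 + y*(-2*c - 11) + 18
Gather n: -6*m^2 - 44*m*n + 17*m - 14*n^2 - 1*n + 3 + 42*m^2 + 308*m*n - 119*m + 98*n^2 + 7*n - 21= 36*m^2 - 102*m + 84*n^2 + n*(264*m + 6) - 18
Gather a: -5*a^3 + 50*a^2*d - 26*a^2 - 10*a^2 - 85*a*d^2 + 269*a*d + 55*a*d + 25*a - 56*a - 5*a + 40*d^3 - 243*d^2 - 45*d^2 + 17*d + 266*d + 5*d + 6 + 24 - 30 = -5*a^3 + a^2*(50*d - 36) + a*(-85*d^2 + 324*d - 36) + 40*d^3 - 288*d^2 + 288*d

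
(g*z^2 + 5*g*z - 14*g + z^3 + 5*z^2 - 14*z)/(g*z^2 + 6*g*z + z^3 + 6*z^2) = (z^2 + 5*z - 14)/(z*(z + 6))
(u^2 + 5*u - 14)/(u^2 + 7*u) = (u - 2)/u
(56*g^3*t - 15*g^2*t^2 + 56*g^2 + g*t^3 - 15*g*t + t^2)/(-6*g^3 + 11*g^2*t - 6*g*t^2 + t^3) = (-56*g^3*t + 15*g^2*t^2 - 56*g^2 - g*t^3 + 15*g*t - t^2)/(6*g^3 - 11*g^2*t + 6*g*t^2 - t^3)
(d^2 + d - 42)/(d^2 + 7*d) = (d - 6)/d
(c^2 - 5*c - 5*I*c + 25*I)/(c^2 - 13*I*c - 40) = (c - 5)/(c - 8*I)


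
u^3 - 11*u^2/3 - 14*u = u*(u - 6)*(u + 7/3)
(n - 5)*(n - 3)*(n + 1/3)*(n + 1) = n^4 - 20*n^3/3 + 14*n^2/3 + 52*n/3 + 5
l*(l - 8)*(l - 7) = l^3 - 15*l^2 + 56*l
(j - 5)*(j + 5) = j^2 - 25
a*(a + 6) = a^2 + 6*a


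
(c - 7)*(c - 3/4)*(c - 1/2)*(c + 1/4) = c^4 - 8*c^3 + 113*c^2/16 - 11*c/32 - 21/32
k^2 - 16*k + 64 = (k - 8)^2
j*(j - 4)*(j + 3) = j^3 - j^2 - 12*j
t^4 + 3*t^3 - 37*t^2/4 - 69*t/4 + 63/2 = (t - 2)*(t - 3/2)*(t + 3)*(t + 7/2)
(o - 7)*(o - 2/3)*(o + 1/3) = o^3 - 22*o^2/3 + 19*o/9 + 14/9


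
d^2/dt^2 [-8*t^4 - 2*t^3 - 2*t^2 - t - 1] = -96*t^2 - 12*t - 4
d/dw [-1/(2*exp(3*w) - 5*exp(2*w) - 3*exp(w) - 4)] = (6*exp(2*w) - 10*exp(w) - 3)*exp(w)/(-2*exp(3*w) + 5*exp(2*w) + 3*exp(w) + 4)^2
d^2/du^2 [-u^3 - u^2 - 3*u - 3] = -6*u - 2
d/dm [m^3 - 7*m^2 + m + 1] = 3*m^2 - 14*m + 1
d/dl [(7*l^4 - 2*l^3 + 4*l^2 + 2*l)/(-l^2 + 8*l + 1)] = 2*(-7*l^5 + 85*l^4 - 2*l^3 + 14*l^2 + 4*l + 1)/(l^4 - 16*l^3 + 62*l^2 + 16*l + 1)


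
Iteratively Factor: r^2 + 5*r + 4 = (r + 4)*(r + 1)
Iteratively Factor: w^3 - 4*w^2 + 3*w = (w - 1)*(w^2 - 3*w) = w*(w - 1)*(w - 3)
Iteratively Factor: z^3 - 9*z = (z + 3)*(z^2 - 3*z) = z*(z + 3)*(z - 3)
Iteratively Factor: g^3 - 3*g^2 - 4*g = (g + 1)*(g^2 - 4*g) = (g - 4)*(g + 1)*(g)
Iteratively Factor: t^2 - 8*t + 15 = (t - 5)*(t - 3)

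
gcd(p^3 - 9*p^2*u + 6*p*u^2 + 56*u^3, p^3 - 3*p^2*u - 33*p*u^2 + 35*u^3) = p - 7*u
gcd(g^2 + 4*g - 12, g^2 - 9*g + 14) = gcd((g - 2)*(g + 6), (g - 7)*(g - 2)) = g - 2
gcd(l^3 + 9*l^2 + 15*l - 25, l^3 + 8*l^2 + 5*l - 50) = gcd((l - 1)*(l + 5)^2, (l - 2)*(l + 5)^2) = l^2 + 10*l + 25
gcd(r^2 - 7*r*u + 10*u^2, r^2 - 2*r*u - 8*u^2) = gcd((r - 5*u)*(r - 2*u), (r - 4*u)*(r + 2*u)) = 1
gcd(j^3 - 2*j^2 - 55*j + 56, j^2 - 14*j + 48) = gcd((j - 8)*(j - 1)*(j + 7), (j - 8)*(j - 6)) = j - 8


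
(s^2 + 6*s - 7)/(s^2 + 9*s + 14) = (s - 1)/(s + 2)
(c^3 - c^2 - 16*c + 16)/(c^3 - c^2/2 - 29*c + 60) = 2*(c^2 + 3*c - 4)/(2*c^2 + 7*c - 30)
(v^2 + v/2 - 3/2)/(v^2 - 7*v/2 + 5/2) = (2*v + 3)/(2*v - 5)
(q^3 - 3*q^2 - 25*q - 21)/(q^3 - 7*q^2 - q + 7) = (q + 3)/(q - 1)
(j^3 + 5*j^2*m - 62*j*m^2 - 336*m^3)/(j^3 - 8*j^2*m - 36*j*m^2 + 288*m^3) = (j + 7*m)/(j - 6*m)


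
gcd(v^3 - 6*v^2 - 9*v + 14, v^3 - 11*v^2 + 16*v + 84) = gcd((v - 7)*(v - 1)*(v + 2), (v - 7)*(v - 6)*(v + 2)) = v^2 - 5*v - 14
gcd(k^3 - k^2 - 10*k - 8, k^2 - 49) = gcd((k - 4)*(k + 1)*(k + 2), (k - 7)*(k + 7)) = 1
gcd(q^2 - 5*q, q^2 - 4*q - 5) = q - 5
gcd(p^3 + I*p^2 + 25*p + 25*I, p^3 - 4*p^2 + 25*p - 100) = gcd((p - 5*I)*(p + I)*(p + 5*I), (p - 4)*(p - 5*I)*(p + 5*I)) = p^2 + 25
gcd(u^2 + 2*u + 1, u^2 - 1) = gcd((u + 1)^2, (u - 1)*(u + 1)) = u + 1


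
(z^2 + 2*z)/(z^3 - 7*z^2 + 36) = z/(z^2 - 9*z + 18)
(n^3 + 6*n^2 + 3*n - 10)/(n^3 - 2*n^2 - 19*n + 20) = (n^2 + 7*n + 10)/(n^2 - n - 20)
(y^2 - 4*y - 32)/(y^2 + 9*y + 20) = (y - 8)/(y + 5)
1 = 1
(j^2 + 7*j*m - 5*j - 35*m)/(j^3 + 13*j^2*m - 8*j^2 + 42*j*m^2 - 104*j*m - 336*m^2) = (j - 5)/(j^2 + 6*j*m - 8*j - 48*m)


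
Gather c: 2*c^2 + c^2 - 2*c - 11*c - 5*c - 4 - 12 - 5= 3*c^2 - 18*c - 21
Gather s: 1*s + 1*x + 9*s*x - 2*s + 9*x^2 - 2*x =s*(9*x - 1) + 9*x^2 - x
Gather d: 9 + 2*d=2*d + 9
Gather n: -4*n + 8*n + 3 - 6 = 4*n - 3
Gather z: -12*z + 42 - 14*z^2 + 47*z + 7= -14*z^2 + 35*z + 49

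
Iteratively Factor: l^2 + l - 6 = (l + 3)*(l - 2)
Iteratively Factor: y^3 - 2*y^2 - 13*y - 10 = (y + 1)*(y^2 - 3*y - 10) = (y - 5)*(y + 1)*(y + 2)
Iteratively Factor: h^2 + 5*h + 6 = (h + 3)*(h + 2)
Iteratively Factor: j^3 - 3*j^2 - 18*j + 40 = (j - 5)*(j^2 + 2*j - 8) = (j - 5)*(j - 2)*(j + 4)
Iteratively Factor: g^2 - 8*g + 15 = (g - 5)*(g - 3)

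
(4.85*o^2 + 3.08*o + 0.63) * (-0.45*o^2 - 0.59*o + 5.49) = -2.1825*o^4 - 4.2475*o^3 + 24.5258*o^2 + 16.5375*o + 3.4587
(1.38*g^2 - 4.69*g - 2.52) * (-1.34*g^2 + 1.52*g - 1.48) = -1.8492*g^4 + 8.3822*g^3 - 5.7944*g^2 + 3.1108*g + 3.7296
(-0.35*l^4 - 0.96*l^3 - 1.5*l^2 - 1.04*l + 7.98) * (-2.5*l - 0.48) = 0.875*l^5 + 2.568*l^4 + 4.2108*l^3 + 3.32*l^2 - 19.4508*l - 3.8304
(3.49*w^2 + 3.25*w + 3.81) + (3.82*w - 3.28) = 3.49*w^2 + 7.07*w + 0.53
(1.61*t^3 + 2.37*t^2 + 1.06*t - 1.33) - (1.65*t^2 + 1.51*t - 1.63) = 1.61*t^3 + 0.72*t^2 - 0.45*t + 0.3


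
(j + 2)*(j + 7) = j^2 + 9*j + 14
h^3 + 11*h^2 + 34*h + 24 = (h + 1)*(h + 4)*(h + 6)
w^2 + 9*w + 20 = (w + 4)*(w + 5)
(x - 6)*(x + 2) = x^2 - 4*x - 12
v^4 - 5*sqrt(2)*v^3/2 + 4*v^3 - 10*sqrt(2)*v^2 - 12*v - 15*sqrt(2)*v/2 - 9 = (v + 1)*(v + 3)*(v - 3*sqrt(2))*(v + sqrt(2)/2)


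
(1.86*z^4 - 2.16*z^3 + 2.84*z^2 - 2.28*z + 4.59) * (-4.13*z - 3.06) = -7.6818*z^5 + 3.2292*z^4 - 5.1196*z^3 + 0.725999999999999*z^2 - 11.9799*z - 14.0454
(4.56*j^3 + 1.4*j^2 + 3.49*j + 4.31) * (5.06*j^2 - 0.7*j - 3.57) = 23.0736*j^5 + 3.892*j^4 + 0.400199999999999*j^3 + 14.3676*j^2 - 15.4763*j - 15.3867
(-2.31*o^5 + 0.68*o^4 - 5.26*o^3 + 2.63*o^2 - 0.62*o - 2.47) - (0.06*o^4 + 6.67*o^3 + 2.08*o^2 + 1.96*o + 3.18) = -2.31*o^5 + 0.62*o^4 - 11.93*o^3 + 0.55*o^2 - 2.58*o - 5.65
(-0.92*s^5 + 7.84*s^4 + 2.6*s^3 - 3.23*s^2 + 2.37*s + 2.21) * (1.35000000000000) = -1.242*s^5 + 10.584*s^4 + 3.51*s^3 - 4.3605*s^2 + 3.1995*s + 2.9835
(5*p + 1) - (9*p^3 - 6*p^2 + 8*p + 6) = -9*p^3 + 6*p^2 - 3*p - 5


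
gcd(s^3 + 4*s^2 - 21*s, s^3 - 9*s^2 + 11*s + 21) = s - 3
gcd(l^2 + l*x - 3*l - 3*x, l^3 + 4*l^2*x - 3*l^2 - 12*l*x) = l - 3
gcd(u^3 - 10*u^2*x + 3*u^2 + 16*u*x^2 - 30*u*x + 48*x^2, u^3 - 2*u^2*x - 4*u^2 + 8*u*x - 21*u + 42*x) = -u^2 + 2*u*x - 3*u + 6*x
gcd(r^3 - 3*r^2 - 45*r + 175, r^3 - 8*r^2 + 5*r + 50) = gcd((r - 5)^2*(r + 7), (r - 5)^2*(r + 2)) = r^2 - 10*r + 25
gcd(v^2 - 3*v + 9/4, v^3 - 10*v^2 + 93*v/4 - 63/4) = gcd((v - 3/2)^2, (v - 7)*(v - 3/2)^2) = v^2 - 3*v + 9/4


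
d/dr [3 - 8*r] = -8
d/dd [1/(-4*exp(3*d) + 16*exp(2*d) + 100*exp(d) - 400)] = (3*exp(2*d) - 8*exp(d) - 25)*exp(d)/(4*(exp(3*d) - 4*exp(2*d) - 25*exp(d) + 100)^2)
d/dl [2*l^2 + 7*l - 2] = 4*l + 7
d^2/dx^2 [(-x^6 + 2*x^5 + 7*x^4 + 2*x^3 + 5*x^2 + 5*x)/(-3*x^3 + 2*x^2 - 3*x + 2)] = 2*(27*x^10 - 66*x^9 + 141*x^8 - 222*x^7 + 256*x^6 - 405*x^5 + 120*x^4 + 31*x^3 - 252*x^2 + 36*x - 50)/(27*x^9 - 54*x^8 + 117*x^7 - 170*x^6 + 189*x^5 - 186*x^4 + 135*x^3 - 78*x^2 + 36*x - 8)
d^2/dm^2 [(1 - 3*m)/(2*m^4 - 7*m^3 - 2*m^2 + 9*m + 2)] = 2*(-72*m^7 + 376*m^6 - 615*m^5 + 294*m^4 + 67*m^3 - 453*m^2 - 48*m + 139)/(8*m^12 - 84*m^11 + 270*m^10 - 67*m^9 - 1002*m^8 + 855*m^7 + 1480*m^6 - 1209*m^5 - 1194*m^4 + 429*m^3 + 462*m^2 + 108*m + 8)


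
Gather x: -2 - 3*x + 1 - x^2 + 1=-x^2 - 3*x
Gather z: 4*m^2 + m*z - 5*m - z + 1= 4*m^2 - 5*m + z*(m - 1) + 1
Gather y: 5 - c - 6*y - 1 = -c - 6*y + 4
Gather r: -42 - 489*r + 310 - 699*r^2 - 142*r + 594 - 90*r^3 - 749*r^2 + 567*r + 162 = -90*r^3 - 1448*r^2 - 64*r + 1024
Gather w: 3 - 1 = 2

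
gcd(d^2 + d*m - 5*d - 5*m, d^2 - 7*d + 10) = d - 5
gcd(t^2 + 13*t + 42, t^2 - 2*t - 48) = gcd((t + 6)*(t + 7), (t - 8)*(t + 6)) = t + 6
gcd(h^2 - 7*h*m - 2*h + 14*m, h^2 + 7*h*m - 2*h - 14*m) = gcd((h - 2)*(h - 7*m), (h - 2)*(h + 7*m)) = h - 2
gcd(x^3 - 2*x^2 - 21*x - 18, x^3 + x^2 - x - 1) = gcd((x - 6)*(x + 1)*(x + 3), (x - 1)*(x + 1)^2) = x + 1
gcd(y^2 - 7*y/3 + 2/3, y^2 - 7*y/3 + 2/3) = y^2 - 7*y/3 + 2/3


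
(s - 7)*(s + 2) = s^2 - 5*s - 14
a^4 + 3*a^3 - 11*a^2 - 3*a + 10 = (a - 2)*(a - 1)*(a + 1)*(a + 5)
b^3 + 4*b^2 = b^2*(b + 4)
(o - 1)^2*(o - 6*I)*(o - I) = o^4 - 2*o^3 - 7*I*o^3 - 5*o^2 + 14*I*o^2 + 12*o - 7*I*o - 6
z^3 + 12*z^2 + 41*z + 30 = (z + 1)*(z + 5)*(z + 6)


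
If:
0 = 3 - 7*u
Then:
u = 3/7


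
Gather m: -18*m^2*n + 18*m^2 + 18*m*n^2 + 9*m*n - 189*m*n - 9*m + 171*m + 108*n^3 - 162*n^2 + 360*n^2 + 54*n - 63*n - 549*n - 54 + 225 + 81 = m^2*(18 - 18*n) + m*(18*n^2 - 180*n + 162) + 108*n^3 + 198*n^2 - 558*n + 252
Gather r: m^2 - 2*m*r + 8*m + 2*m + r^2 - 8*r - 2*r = m^2 + 10*m + r^2 + r*(-2*m - 10)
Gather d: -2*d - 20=-2*d - 20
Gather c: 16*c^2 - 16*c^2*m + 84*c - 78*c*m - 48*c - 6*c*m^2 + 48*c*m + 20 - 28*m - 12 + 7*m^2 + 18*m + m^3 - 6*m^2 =c^2*(16 - 16*m) + c*(-6*m^2 - 30*m + 36) + m^3 + m^2 - 10*m + 8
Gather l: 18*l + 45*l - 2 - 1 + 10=63*l + 7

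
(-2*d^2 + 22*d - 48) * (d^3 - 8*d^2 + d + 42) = -2*d^5 + 38*d^4 - 226*d^3 + 322*d^2 + 876*d - 2016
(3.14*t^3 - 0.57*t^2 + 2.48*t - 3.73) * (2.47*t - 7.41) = 7.7558*t^4 - 24.6753*t^3 + 10.3493*t^2 - 27.5899*t + 27.6393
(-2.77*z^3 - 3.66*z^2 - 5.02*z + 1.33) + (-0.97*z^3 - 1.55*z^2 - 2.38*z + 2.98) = -3.74*z^3 - 5.21*z^2 - 7.4*z + 4.31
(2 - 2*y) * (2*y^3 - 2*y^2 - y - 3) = -4*y^4 + 8*y^3 - 2*y^2 + 4*y - 6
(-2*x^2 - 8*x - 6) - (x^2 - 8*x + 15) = -3*x^2 - 21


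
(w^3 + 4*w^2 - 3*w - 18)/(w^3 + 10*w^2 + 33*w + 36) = (w - 2)/(w + 4)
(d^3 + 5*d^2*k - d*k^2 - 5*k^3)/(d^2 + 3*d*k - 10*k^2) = (d^2 - k^2)/(d - 2*k)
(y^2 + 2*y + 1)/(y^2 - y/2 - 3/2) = 2*(y + 1)/(2*y - 3)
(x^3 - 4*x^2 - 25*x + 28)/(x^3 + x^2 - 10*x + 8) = (x - 7)/(x - 2)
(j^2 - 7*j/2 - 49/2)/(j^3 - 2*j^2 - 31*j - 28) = (j + 7/2)/(j^2 + 5*j + 4)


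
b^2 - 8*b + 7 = (b - 7)*(b - 1)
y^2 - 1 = (y - 1)*(y + 1)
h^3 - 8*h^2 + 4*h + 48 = (h - 6)*(h - 4)*(h + 2)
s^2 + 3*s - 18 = (s - 3)*(s + 6)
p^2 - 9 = (p - 3)*(p + 3)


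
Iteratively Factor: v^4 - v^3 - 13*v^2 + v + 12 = (v - 4)*(v^3 + 3*v^2 - v - 3) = (v - 4)*(v + 1)*(v^2 + 2*v - 3) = (v - 4)*(v - 1)*(v + 1)*(v + 3)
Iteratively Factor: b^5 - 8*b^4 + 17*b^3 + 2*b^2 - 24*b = (b)*(b^4 - 8*b^3 + 17*b^2 + 2*b - 24) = b*(b + 1)*(b^3 - 9*b^2 + 26*b - 24) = b*(b - 3)*(b + 1)*(b^2 - 6*b + 8) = b*(b - 4)*(b - 3)*(b + 1)*(b - 2)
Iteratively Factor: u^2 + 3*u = (u)*(u + 3)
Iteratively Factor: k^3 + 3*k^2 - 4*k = (k)*(k^2 + 3*k - 4) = k*(k + 4)*(k - 1)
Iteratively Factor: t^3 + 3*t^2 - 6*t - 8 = (t + 4)*(t^2 - t - 2) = (t + 1)*(t + 4)*(t - 2)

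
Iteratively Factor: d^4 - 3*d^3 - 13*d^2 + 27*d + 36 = (d + 3)*(d^3 - 6*d^2 + 5*d + 12) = (d - 3)*(d + 3)*(d^2 - 3*d - 4) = (d - 4)*(d - 3)*(d + 3)*(d + 1)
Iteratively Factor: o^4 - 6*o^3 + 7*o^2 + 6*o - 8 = (o - 4)*(o^3 - 2*o^2 - o + 2) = (o - 4)*(o - 1)*(o^2 - o - 2) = (o - 4)*(o - 1)*(o + 1)*(o - 2)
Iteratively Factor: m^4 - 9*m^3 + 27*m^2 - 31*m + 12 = (m - 1)*(m^3 - 8*m^2 + 19*m - 12) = (m - 3)*(m - 1)*(m^2 - 5*m + 4) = (m - 4)*(m - 3)*(m - 1)*(m - 1)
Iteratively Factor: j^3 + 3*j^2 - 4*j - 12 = (j - 2)*(j^2 + 5*j + 6) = (j - 2)*(j + 2)*(j + 3)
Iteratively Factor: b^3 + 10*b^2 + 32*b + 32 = (b + 4)*(b^2 + 6*b + 8) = (b + 4)^2*(b + 2)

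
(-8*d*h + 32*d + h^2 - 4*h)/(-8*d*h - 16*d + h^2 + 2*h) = (h - 4)/(h + 2)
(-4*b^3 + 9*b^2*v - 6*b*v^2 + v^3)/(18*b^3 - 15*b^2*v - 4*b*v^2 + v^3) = (4*b^2 - 5*b*v + v^2)/(-18*b^2 - 3*b*v + v^2)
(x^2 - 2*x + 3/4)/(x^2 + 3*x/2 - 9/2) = (x - 1/2)/(x + 3)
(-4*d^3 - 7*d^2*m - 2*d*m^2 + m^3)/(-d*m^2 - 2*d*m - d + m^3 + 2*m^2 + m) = (4*d^3 + 7*d^2*m + 2*d*m^2 - m^3)/(d*m^2 + 2*d*m + d - m^3 - 2*m^2 - m)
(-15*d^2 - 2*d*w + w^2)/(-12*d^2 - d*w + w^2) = (-5*d + w)/(-4*d + w)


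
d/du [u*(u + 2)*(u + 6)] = 3*u^2 + 16*u + 12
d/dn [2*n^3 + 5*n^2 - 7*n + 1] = 6*n^2 + 10*n - 7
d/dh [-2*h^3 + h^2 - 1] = 2*h*(1 - 3*h)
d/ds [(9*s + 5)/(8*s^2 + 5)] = (-72*s^2 - 80*s + 45)/(64*s^4 + 80*s^2 + 25)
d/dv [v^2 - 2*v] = 2*v - 2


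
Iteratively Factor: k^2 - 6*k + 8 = (k - 4)*(k - 2)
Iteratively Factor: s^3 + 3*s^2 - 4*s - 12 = (s - 2)*(s^2 + 5*s + 6) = (s - 2)*(s + 3)*(s + 2)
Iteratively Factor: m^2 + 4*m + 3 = (m + 1)*(m + 3)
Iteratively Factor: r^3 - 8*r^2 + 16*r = (r)*(r^2 - 8*r + 16) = r*(r - 4)*(r - 4)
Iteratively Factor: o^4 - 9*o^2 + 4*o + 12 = (o - 2)*(o^3 + 2*o^2 - 5*o - 6) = (o - 2)*(o + 1)*(o^2 + o - 6) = (o - 2)*(o + 1)*(o + 3)*(o - 2)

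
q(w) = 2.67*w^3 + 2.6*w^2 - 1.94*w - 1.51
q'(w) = 8.01*w^2 + 5.2*w - 1.94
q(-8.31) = -1338.04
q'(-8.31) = 507.99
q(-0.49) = -0.25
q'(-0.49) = -2.56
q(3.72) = 164.70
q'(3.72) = 128.25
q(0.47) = -1.57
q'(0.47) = 2.27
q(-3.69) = -93.10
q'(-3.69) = 87.94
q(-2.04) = -9.40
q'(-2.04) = 20.79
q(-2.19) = -12.84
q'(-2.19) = 25.09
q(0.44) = -1.63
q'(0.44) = 1.90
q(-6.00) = -472.99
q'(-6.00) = 255.22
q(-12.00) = -4217.59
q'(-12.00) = 1089.10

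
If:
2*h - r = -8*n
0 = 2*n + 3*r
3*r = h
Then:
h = 0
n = 0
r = 0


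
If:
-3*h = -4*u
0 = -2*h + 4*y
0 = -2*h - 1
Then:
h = -1/2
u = -3/8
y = -1/4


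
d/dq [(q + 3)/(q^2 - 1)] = (q^2 - 2*q*(q + 3) - 1)/(q^2 - 1)^2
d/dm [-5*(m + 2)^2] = -10*m - 20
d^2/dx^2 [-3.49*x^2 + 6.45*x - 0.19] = -6.98000000000000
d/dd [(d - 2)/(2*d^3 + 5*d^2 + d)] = (-4*d^3 + 7*d^2 + 20*d + 2)/(d^2*(4*d^4 + 20*d^3 + 29*d^2 + 10*d + 1))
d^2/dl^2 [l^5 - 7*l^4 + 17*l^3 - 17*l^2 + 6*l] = 20*l^3 - 84*l^2 + 102*l - 34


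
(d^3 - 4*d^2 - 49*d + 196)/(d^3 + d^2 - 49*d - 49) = (d - 4)/(d + 1)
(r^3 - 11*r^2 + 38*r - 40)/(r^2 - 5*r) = r - 6 + 8/r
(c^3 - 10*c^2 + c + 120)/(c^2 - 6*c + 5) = (c^2 - 5*c - 24)/(c - 1)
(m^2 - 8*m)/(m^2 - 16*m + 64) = m/(m - 8)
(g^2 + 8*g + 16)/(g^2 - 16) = (g + 4)/(g - 4)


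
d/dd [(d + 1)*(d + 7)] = 2*d + 8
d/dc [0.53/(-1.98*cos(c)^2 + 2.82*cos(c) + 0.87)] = (1.4946 - 2.0988*cos(c))*sin(c)/(-1.98*cos(c)^2 + 2.82*cos(c) + 0.87)^2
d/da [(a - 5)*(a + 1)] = 2*a - 4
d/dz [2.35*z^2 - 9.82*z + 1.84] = 4.7*z - 9.82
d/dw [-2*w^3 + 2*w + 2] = 2 - 6*w^2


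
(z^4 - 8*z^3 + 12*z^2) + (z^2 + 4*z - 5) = z^4 - 8*z^3 + 13*z^2 + 4*z - 5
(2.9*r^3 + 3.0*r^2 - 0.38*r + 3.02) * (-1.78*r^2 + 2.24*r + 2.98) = -5.162*r^5 + 1.156*r^4 + 16.0384*r^3 + 2.7132*r^2 + 5.6324*r + 8.9996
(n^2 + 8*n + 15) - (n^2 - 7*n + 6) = 15*n + 9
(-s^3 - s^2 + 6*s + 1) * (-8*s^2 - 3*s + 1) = 8*s^5 + 11*s^4 - 46*s^3 - 27*s^2 + 3*s + 1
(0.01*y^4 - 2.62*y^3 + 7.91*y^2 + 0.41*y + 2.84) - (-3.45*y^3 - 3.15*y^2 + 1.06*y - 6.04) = 0.01*y^4 + 0.83*y^3 + 11.06*y^2 - 0.65*y + 8.88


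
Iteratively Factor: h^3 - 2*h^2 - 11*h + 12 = (h - 4)*(h^2 + 2*h - 3) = (h - 4)*(h + 3)*(h - 1)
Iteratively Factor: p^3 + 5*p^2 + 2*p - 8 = (p - 1)*(p^2 + 6*p + 8) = (p - 1)*(p + 4)*(p + 2)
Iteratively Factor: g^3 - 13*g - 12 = (g - 4)*(g^2 + 4*g + 3) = (g - 4)*(g + 1)*(g + 3)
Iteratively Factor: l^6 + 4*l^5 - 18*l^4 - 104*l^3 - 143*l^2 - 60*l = (l)*(l^5 + 4*l^4 - 18*l^3 - 104*l^2 - 143*l - 60) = l*(l - 5)*(l^4 + 9*l^3 + 27*l^2 + 31*l + 12) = l*(l - 5)*(l + 1)*(l^3 + 8*l^2 + 19*l + 12) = l*(l - 5)*(l + 1)*(l + 3)*(l^2 + 5*l + 4) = l*(l - 5)*(l + 1)^2*(l + 3)*(l + 4)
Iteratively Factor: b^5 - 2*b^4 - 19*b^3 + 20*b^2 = (b)*(b^4 - 2*b^3 - 19*b^2 + 20*b) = b^2*(b^3 - 2*b^2 - 19*b + 20) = b^2*(b + 4)*(b^2 - 6*b + 5) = b^2*(b - 1)*(b + 4)*(b - 5)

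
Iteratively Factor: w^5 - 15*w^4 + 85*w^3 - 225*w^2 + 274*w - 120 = (w - 5)*(w^4 - 10*w^3 + 35*w^2 - 50*w + 24) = (w - 5)*(w - 1)*(w^3 - 9*w^2 + 26*w - 24) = (w - 5)*(w - 3)*(w - 1)*(w^2 - 6*w + 8) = (w - 5)*(w - 3)*(w - 2)*(w - 1)*(w - 4)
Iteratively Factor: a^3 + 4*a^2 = (a + 4)*(a^2) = a*(a + 4)*(a)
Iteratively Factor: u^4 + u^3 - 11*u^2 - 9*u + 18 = (u + 2)*(u^3 - u^2 - 9*u + 9) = (u - 1)*(u + 2)*(u^2 - 9) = (u - 3)*(u - 1)*(u + 2)*(u + 3)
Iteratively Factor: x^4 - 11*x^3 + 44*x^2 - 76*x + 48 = (x - 3)*(x^3 - 8*x^2 + 20*x - 16) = (x - 3)*(x - 2)*(x^2 - 6*x + 8) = (x - 4)*(x - 3)*(x - 2)*(x - 2)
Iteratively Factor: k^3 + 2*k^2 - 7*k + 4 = (k - 1)*(k^2 + 3*k - 4) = (k - 1)*(k + 4)*(k - 1)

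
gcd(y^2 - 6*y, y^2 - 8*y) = y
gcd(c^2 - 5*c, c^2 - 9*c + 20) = c - 5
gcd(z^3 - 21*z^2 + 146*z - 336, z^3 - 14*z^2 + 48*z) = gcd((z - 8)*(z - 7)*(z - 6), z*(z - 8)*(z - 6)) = z^2 - 14*z + 48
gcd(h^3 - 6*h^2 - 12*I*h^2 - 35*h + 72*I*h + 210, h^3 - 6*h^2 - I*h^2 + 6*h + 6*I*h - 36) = h - 6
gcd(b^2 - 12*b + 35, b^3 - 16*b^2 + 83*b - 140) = b^2 - 12*b + 35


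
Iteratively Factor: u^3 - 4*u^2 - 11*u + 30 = (u - 5)*(u^2 + u - 6) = (u - 5)*(u + 3)*(u - 2)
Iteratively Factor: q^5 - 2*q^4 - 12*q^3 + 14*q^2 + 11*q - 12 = (q - 4)*(q^4 + 2*q^3 - 4*q^2 - 2*q + 3) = (q - 4)*(q + 1)*(q^3 + q^2 - 5*q + 3) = (q - 4)*(q - 1)*(q + 1)*(q^2 + 2*q - 3) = (q - 4)*(q - 1)*(q + 1)*(q + 3)*(q - 1)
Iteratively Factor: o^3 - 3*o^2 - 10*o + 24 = (o - 4)*(o^2 + o - 6) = (o - 4)*(o - 2)*(o + 3)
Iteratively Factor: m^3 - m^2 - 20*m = (m - 5)*(m^2 + 4*m) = (m - 5)*(m + 4)*(m)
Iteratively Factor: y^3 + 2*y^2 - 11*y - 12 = (y + 1)*(y^2 + y - 12) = (y - 3)*(y + 1)*(y + 4)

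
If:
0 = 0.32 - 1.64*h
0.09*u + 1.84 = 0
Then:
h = 0.20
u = -20.44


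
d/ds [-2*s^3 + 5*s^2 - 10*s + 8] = -6*s^2 + 10*s - 10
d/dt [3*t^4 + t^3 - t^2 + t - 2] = 12*t^3 + 3*t^2 - 2*t + 1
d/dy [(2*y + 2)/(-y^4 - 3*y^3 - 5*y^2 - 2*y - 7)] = 2*(3*y^4 + 10*y^3 + 14*y^2 + 10*y - 5)/(y^8 + 6*y^7 + 19*y^6 + 34*y^5 + 51*y^4 + 62*y^3 + 74*y^2 + 28*y + 49)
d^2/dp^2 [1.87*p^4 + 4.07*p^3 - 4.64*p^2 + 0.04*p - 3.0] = 22.44*p^2 + 24.42*p - 9.28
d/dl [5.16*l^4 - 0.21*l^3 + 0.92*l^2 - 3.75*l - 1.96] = 20.64*l^3 - 0.63*l^2 + 1.84*l - 3.75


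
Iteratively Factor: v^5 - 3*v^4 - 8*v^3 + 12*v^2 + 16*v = (v - 4)*(v^4 + v^3 - 4*v^2 - 4*v) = v*(v - 4)*(v^3 + v^2 - 4*v - 4) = v*(v - 4)*(v - 2)*(v^2 + 3*v + 2) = v*(v - 4)*(v - 2)*(v + 1)*(v + 2)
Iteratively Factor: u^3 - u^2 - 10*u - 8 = (u + 2)*(u^2 - 3*u - 4) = (u - 4)*(u + 2)*(u + 1)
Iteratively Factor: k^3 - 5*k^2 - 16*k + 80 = (k - 5)*(k^2 - 16) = (k - 5)*(k - 4)*(k + 4)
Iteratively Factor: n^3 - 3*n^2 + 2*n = (n)*(n^2 - 3*n + 2) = n*(n - 1)*(n - 2)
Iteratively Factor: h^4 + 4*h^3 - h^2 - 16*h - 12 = (h - 2)*(h^3 + 6*h^2 + 11*h + 6) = (h - 2)*(h + 2)*(h^2 + 4*h + 3) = (h - 2)*(h + 1)*(h + 2)*(h + 3)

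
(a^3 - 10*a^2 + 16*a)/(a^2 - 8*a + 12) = a*(a - 8)/(a - 6)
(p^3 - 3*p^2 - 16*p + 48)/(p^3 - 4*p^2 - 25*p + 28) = (p^2 - 7*p + 12)/(p^2 - 8*p + 7)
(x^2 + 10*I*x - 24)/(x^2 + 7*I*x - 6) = (x + 4*I)/(x + I)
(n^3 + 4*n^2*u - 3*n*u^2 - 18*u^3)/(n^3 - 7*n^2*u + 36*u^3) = (n^3 + 4*n^2*u - 3*n*u^2 - 18*u^3)/(n^3 - 7*n^2*u + 36*u^3)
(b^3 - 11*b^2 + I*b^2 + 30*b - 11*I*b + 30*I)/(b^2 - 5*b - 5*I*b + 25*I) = (b^2 + b*(-6 + I) - 6*I)/(b - 5*I)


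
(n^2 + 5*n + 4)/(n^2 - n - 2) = (n + 4)/(n - 2)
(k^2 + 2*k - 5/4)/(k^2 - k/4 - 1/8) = 2*(2*k + 5)/(4*k + 1)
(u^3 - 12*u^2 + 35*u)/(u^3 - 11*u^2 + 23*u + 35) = u/(u + 1)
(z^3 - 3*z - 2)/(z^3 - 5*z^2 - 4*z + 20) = (z^2 + 2*z + 1)/(z^2 - 3*z - 10)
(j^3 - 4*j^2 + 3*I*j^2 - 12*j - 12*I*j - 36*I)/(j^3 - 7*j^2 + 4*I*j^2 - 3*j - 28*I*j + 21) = (j^2 - 4*j - 12)/(j^2 + j*(-7 + I) - 7*I)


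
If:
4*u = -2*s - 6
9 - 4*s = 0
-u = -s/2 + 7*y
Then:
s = 9/4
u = -21/8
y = 15/28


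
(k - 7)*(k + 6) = k^2 - k - 42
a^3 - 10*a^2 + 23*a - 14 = (a - 7)*(a - 2)*(a - 1)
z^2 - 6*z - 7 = (z - 7)*(z + 1)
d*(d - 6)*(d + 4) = d^3 - 2*d^2 - 24*d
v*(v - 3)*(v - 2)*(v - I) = v^4 - 5*v^3 - I*v^3 + 6*v^2 + 5*I*v^2 - 6*I*v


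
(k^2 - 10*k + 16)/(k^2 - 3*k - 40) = (k - 2)/(k + 5)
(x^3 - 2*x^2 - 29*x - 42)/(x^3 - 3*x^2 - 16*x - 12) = (x^2 - 4*x - 21)/(x^2 - 5*x - 6)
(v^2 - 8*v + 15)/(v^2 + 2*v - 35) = (v - 3)/(v + 7)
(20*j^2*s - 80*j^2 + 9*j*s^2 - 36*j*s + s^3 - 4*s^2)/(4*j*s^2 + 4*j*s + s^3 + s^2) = (5*j*s - 20*j + s^2 - 4*s)/(s*(s + 1))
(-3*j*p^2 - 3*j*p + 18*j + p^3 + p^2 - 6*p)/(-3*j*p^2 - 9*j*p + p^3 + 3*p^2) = (p - 2)/p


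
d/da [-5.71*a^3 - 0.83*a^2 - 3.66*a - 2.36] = -17.13*a^2 - 1.66*a - 3.66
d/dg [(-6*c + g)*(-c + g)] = -7*c + 2*g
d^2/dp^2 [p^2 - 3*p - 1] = 2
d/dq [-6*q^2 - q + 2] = -12*q - 1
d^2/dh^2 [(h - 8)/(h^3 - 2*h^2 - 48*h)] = 6*(h^2 + 6*h + 12)/(h^3*(h^3 + 18*h^2 + 108*h + 216))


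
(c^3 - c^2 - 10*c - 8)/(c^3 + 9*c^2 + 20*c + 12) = (c - 4)/(c + 6)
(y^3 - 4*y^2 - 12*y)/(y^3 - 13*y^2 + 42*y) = (y + 2)/(y - 7)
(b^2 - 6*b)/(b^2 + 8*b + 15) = b*(b - 6)/(b^2 + 8*b + 15)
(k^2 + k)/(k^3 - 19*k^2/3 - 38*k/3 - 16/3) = 3*k/(3*k^2 - 22*k - 16)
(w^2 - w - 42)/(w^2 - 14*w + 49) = (w + 6)/(w - 7)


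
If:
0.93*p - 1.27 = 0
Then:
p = 1.37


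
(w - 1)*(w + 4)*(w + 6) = w^3 + 9*w^2 + 14*w - 24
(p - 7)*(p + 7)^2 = p^3 + 7*p^2 - 49*p - 343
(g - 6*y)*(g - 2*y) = g^2 - 8*g*y + 12*y^2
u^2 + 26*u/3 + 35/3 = (u + 5/3)*(u + 7)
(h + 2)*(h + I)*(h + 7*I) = h^3 + 2*h^2 + 8*I*h^2 - 7*h + 16*I*h - 14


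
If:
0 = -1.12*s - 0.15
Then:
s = -0.13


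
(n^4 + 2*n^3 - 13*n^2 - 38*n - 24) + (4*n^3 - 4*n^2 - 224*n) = n^4 + 6*n^3 - 17*n^2 - 262*n - 24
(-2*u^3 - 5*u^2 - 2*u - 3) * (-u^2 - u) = 2*u^5 + 7*u^4 + 7*u^3 + 5*u^2 + 3*u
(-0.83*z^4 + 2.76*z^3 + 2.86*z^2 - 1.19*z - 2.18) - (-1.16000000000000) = -0.83*z^4 + 2.76*z^3 + 2.86*z^2 - 1.19*z - 1.02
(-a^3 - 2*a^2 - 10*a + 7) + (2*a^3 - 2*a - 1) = a^3 - 2*a^2 - 12*a + 6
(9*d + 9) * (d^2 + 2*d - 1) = 9*d^3 + 27*d^2 + 9*d - 9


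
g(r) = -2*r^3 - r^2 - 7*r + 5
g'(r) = -6*r^2 - 2*r - 7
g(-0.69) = 10.01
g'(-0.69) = -8.48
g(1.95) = -27.28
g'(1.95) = -33.72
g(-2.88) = 64.64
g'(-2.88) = -51.01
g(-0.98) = 12.78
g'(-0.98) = -10.80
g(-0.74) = 10.44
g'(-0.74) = -8.81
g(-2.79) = 60.18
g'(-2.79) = -48.12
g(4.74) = -263.64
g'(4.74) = -151.29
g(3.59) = -125.55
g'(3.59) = -91.51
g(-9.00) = 1445.00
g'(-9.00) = -475.00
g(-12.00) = 3401.00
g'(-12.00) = -847.00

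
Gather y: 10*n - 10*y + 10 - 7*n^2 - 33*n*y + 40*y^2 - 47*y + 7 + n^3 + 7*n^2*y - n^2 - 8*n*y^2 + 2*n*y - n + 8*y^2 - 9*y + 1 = n^3 - 8*n^2 + 9*n + y^2*(48 - 8*n) + y*(7*n^2 - 31*n - 66) + 18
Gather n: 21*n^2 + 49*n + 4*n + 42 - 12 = 21*n^2 + 53*n + 30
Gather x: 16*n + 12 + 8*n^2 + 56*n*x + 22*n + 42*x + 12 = 8*n^2 + 38*n + x*(56*n + 42) + 24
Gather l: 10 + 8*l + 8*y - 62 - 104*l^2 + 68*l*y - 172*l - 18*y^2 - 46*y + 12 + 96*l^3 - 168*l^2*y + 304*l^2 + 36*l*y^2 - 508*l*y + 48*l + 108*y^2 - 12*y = 96*l^3 + l^2*(200 - 168*y) + l*(36*y^2 - 440*y - 116) + 90*y^2 - 50*y - 40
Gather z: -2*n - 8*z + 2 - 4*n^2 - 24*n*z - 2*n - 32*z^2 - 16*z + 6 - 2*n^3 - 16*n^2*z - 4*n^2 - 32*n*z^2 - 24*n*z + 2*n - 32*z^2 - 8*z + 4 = -2*n^3 - 8*n^2 - 2*n + z^2*(-32*n - 64) + z*(-16*n^2 - 48*n - 32) + 12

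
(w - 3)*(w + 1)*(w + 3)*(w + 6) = w^4 + 7*w^3 - 3*w^2 - 63*w - 54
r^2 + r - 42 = (r - 6)*(r + 7)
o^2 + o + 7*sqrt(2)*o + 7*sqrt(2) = (o + 1)*(o + 7*sqrt(2))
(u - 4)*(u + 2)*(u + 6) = u^3 + 4*u^2 - 20*u - 48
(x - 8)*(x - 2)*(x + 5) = x^3 - 5*x^2 - 34*x + 80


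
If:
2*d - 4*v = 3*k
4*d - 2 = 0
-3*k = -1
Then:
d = 1/2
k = 1/3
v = 0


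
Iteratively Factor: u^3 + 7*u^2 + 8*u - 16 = (u - 1)*(u^2 + 8*u + 16) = (u - 1)*(u + 4)*(u + 4)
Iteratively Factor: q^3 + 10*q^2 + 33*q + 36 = (q + 4)*(q^2 + 6*q + 9) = (q + 3)*(q + 4)*(q + 3)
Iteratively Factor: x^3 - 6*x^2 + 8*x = (x)*(x^2 - 6*x + 8) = x*(x - 4)*(x - 2)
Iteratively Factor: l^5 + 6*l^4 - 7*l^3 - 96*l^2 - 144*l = (l + 3)*(l^4 + 3*l^3 - 16*l^2 - 48*l) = l*(l + 3)*(l^3 + 3*l^2 - 16*l - 48) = l*(l - 4)*(l + 3)*(l^2 + 7*l + 12) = l*(l - 4)*(l + 3)*(l + 4)*(l + 3)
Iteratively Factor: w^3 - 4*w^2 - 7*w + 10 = (w + 2)*(w^2 - 6*w + 5) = (w - 1)*(w + 2)*(w - 5)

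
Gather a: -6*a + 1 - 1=-6*a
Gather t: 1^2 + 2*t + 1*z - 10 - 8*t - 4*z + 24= -6*t - 3*z + 15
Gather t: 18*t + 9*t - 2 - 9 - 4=27*t - 15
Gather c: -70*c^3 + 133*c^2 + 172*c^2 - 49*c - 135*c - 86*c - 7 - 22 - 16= -70*c^3 + 305*c^2 - 270*c - 45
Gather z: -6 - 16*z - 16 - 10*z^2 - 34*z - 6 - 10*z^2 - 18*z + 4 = -20*z^2 - 68*z - 24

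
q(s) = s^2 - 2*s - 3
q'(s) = 2*s - 2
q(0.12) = -3.23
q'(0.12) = -1.76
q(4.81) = 10.52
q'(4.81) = 7.62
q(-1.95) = 4.70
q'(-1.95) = -5.90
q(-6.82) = 57.15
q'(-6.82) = -15.64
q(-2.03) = 5.18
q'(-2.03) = -6.06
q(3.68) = 3.18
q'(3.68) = 5.36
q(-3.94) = 20.40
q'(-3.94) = -9.88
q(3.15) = 0.62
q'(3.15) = 4.30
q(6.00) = 21.00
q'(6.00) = 10.00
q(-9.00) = 96.00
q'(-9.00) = -20.00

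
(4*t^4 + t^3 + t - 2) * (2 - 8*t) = -32*t^5 + 2*t^3 - 8*t^2 + 18*t - 4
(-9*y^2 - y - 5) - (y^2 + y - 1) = -10*y^2 - 2*y - 4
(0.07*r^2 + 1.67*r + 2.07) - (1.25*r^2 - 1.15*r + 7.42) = -1.18*r^2 + 2.82*r - 5.35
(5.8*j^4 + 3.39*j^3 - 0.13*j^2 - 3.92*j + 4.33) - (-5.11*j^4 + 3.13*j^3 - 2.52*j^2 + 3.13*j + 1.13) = 10.91*j^4 + 0.26*j^3 + 2.39*j^2 - 7.05*j + 3.2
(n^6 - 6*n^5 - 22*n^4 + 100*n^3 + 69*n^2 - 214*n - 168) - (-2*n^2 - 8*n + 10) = n^6 - 6*n^5 - 22*n^4 + 100*n^3 + 71*n^2 - 206*n - 178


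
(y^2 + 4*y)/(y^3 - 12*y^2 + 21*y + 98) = y*(y + 4)/(y^3 - 12*y^2 + 21*y + 98)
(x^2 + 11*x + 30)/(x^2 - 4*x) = (x^2 + 11*x + 30)/(x*(x - 4))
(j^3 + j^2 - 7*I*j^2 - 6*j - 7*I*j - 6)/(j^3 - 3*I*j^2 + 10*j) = (j^3 + j^2*(1 - 7*I) - j*(6 + 7*I) - 6)/(j*(j^2 - 3*I*j + 10))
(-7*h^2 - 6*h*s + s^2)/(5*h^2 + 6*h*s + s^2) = (-7*h + s)/(5*h + s)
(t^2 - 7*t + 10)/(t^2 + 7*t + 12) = (t^2 - 7*t + 10)/(t^2 + 7*t + 12)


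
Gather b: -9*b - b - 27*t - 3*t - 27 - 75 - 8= -10*b - 30*t - 110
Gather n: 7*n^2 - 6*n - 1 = 7*n^2 - 6*n - 1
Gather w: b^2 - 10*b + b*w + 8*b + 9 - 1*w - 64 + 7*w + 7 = b^2 - 2*b + w*(b + 6) - 48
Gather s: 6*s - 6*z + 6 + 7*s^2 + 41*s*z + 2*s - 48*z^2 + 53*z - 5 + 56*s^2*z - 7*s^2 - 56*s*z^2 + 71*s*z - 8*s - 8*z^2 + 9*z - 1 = 56*s^2*z + s*(-56*z^2 + 112*z) - 56*z^2 + 56*z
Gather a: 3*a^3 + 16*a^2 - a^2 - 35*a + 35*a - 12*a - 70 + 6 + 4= 3*a^3 + 15*a^2 - 12*a - 60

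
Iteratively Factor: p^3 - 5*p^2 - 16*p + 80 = (p + 4)*(p^2 - 9*p + 20) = (p - 5)*(p + 4)*(p - 4)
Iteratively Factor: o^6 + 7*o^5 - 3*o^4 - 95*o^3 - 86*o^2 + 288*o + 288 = (o + 1)*(o^5 + 6*o^4 - 9*o^3 - 86*o^2 + 288) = (o + 1)*(o + 3)*(o^4 + 3*o^3 - 18*o^2 - 32*o + 96) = (o + 1)*(o + 3)*(o + 4)*(o^3 - o^2 - 14*o + 24) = (o + 1)*(o + 3)*(o + 4)^2*(o^2 - 5*o + 6) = (o - 3)*(o + 1)*(o + 3)*(o + 4)^2*(o - 2)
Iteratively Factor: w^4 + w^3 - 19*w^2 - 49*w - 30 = (w + 3)*(w^3 - 2*w^2 - 13*w - 10) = (w + 1)*(w + 3)*(w^2 - 3*w - 10) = (w - 5)*(w + 1)*(w + 3)*(w + 2)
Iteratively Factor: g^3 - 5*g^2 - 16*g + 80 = (g + 4)*(g^2 - 9*g + 20) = (g - 5)*(g + 4)*(g - 4)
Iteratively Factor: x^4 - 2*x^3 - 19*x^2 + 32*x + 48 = (x + 4)*(x^3 - 6*x^2 + 5*x + 12) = (x + 1)*(x + 4)*(x^2 - 7*x + 12) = (x - 4)*(x + 1)*(x + 4)*(x - 3)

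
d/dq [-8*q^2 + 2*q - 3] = 2 - 16*q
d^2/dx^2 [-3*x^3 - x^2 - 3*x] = -18*x - 2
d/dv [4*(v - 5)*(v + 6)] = 8*v + 4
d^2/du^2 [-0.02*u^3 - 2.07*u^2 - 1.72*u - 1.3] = -0.12*u - 4.14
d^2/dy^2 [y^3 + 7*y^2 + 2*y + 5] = 6*y + 14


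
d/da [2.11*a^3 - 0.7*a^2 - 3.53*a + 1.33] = 6.33*a^2 - 1.4*a - 3.53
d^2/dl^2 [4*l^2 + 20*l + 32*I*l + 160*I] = 8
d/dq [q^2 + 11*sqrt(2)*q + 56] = 2*q + 11*sqrt(2)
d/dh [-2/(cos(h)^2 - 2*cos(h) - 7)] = 4*(1 - cos(h))*sin(h)/(sin(h)^2 + 2*cos(h) + 6)^2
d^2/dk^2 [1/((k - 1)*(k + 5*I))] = 2*((k - 1)^2 + (k - 1)*(k + 5*I) + (k + 5*I)^2)/((k - 1)^3*(k + 5*I)^3)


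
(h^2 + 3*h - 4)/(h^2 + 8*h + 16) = (h - 1)/(h + 4)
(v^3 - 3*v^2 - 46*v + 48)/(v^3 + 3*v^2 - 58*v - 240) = (v - 1)/(v + 5)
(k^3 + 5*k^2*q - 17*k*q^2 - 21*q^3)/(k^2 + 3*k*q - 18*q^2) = (k^2 + 8*k*q + 7*q^2)/(k + 6*q)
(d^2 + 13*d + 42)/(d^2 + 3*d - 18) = (d + 7)/(d - 3)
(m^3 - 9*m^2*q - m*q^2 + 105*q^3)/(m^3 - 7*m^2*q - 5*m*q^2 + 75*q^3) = (-m + 7*q)/(-m + 5*q)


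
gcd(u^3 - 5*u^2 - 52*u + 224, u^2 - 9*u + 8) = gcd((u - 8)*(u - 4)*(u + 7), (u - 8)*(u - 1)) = u - 8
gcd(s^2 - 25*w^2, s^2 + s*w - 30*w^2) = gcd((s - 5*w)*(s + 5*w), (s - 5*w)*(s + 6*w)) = s - 5*w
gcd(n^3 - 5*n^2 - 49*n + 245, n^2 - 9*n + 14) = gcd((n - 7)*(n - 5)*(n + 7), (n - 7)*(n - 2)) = n - 7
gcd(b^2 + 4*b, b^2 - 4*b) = b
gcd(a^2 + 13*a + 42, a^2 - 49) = a + 7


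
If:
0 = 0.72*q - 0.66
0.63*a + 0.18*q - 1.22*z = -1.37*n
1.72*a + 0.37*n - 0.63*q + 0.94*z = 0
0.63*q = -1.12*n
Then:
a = 0.54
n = -0.52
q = 0.92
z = -0.17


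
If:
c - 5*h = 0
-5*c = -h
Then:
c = 0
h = 0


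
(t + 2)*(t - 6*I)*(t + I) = t^3 + 2*t^2 - 5*I*t^2 + 6*t - 10*I*t + 12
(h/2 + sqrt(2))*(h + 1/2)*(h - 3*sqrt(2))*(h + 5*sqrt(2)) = h^4/2 + h^3/4 + 2*sqrt(2)*h^3 - 11*h^2 + sqrt(2)*h^2 - 30*sqrt(2)*h - 11*h/2 - 15*sqrt(2)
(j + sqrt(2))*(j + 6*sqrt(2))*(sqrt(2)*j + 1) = sqrt(2)*j^3 + 15*j^2 + 19*sqrt(2)*j + 12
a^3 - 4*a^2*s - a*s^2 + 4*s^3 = (a - 4*s)*(a - s)*(a + s)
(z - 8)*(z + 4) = z^2 - 4*z - 32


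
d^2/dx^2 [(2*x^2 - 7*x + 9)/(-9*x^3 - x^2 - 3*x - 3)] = 2*(-162*x^6 + 1701*x^5 - 4023*x^4 - 446*x^3 - 1872*x^2 + 585*x - 135)/(729*x^9 + 243*x^8 + 756*x^7 + 892*x^6 + 414*x^5 + 522*x^4 + 324*x^3 + 108*x^2 + 81*x + 27)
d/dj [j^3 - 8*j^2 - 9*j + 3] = 3*j^2 - 16*j - 9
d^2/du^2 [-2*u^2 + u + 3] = -4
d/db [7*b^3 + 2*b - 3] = 21*b^2 + 2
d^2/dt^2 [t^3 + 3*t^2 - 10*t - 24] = 6*t + 6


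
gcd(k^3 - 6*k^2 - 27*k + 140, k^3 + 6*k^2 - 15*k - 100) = k^2 + k - 20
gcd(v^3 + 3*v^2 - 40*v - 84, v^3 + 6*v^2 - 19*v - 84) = v + 7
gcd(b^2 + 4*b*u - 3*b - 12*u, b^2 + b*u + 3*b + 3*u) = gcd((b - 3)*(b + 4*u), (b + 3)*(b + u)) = 1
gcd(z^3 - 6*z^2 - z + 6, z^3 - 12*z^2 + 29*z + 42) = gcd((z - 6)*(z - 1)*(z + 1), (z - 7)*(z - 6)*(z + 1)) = z^2 - 5*z - 6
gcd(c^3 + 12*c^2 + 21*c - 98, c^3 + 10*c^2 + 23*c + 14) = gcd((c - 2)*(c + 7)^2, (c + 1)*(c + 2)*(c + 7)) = c + 7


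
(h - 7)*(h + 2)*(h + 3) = h^3 - 2*h^2 - 29*h - 42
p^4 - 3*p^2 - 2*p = p*(p - 2)*(p + 1)^2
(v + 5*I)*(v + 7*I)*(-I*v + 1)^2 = -v^4 - 14*I*v^3 + 60*v^2 + 82*I*v - 35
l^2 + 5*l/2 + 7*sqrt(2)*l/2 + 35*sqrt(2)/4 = (l + 5/2)*(l + 7*sqrt(2)/2)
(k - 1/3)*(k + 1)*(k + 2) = k^3 + 8*k^2/3 + k - 2/3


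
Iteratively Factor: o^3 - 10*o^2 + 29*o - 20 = (o - 4)*(o^2 - 6*o + 5) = (o - 4)*(o - 1)*(o - 5)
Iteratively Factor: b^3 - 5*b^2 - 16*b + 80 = (b - 5)*(b^2 - 16) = (b - 5)*(b + 4)*(b - 4)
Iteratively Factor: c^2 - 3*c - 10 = (c - 5)*(c + 2)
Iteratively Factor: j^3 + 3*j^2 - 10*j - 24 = (j + 2)*(j^2 + j - 12) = (j + 2)*(j + 4)*(j - 3)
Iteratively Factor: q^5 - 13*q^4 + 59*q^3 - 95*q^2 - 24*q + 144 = (q - 4)*(q^4 - 9*q^3 + 23*q^2 - 3*q - 36) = (q - 4)*(q + 1)*(q^3 - 10*q^2 + 33*q - 36) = (q - 4)^2*(q + 1)*(q^2 - 6*q + 9) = (q - 4)^2*(q - 3)*(q + 1)*(q - 3)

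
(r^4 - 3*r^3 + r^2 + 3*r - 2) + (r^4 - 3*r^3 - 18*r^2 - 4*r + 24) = 2*r^4 - 6*r^3 - 17*r^2 - r + 22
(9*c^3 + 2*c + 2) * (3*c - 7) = 27*c^4 - 63*c^3 + 6*c^2 - 8*c - 14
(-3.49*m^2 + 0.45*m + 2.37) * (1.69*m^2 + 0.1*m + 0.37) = -5.8981*m^4 + 0.4115*m^3 + 2.759*m^2 + 0.4035*m + 0.8769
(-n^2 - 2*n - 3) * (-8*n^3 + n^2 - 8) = 8*n^5 + 15*n^4 + 22*n^3 + 5*n^2 + 16*n + 24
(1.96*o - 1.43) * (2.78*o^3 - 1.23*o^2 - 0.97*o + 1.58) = 5.4488*o^4 - 6.3862*o^3 - 0.1423*o^2 + 4.4839*o - 2.2594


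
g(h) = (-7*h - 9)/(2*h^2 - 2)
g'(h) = -4*h*(-7*h - 9)/(2*h^2 - 2)^2 - 7/(2*h^2 - 2)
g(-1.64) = 0.73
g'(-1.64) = -0.65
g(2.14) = -3.35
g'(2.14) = 3.03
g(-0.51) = 3.67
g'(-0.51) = -0.33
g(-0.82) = 4.98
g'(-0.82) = -14.22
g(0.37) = 6.71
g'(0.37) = 9.81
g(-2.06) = 0.84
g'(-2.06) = -0.02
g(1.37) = -10.60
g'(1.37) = 29.13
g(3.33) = -1.60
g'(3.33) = 0.71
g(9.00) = -0.45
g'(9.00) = 0.06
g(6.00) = -0.73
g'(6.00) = 0.15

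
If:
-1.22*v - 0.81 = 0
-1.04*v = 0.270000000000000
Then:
No Solution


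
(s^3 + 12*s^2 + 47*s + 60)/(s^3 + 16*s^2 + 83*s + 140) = (s + 3)/(s + 7)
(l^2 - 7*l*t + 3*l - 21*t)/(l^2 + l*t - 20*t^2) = (l^2 - 7*l*t + 3*l - 21*t)/(l^2 + l*t - 20*t^2)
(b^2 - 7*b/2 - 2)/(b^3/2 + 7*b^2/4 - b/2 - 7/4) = 2*(2*b^2 - 7*b - 4)/(2*b^3 + 7*b^2 - 2*b - 7)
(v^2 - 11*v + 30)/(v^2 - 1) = (v^2 - 11*v + 30)/(v^2 - 1)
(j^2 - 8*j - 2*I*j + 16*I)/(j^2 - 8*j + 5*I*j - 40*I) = (j - 2*I)/(j + 5*I)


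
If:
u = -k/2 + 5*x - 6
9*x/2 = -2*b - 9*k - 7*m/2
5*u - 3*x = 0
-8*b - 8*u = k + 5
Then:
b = 7/8 - 17*x/10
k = 44*x/5 - 12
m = 425/14 - 803*x/35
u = 3*x/5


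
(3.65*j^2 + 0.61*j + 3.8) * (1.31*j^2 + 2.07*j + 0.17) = 4.7815*j^4 + 8.3546*j^3 + 6.8612*j^2 + 7.9697*j + 0.646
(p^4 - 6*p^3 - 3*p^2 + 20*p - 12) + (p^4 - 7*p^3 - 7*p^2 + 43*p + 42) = 2*p^4 - 13*p^3 - 10*p^2 + 63*p + 30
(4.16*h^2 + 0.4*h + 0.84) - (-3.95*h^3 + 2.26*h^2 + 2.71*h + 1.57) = 3.95*h^3 + 1.9*h^2 - 2.31*h - 0.73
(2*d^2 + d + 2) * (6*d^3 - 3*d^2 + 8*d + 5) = 12*d^5 + 25*d^3 + 12*d^2 + 21*d + 10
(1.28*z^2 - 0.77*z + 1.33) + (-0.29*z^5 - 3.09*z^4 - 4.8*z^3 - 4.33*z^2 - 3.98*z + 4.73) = -0.29*z^5 - 3.09*z^4 - 4.8*z^3 - 3.05*z^2 - 4.75*z + 6.06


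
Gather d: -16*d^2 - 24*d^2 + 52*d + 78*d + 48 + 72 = -40*d^2 + 130*d + 120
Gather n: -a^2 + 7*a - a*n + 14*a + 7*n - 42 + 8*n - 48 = -a^2 + 21*a + n*(15 - a) - 90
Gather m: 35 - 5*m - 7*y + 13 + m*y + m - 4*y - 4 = m*(y - 4) - 11*y + 44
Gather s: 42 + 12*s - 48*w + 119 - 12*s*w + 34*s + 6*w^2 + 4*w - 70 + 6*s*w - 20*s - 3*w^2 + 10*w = s*(26 - 6*w) + 3*w^2 - 34*w + 91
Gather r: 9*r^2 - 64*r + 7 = 9*r^2 - 64*r + 7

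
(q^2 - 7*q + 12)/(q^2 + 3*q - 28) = (q - 3)/(q + 7)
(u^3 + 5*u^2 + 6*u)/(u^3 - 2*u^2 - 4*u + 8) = u*(u + 3)/(u^2 - 4*u + 4)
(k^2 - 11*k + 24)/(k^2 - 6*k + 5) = (k^2 - 11*k + 24)/(k^2 - 6*k + 5)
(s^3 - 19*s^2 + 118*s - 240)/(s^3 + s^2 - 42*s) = (s^2 - 13*s + 40)/(s*(s + 7))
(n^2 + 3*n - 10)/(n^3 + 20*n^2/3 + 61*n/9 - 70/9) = 9*(n - 2)/(9*n^2 + 15*n - 14)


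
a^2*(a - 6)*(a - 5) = a^4 - 11*a^3 + 30*a^2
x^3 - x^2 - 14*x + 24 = (x - 3)*(x - 2)*(x + 4)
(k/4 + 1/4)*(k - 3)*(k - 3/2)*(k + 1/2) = k^4/4 - 3*k^3/4 - 7*k^2/16 + 9*k/8 + 9/16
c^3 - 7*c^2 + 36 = (c - 6)*(c - 3)*(c + 2)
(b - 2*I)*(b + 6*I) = b^2 + 4*I*b + 12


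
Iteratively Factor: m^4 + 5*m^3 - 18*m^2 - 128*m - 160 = (m + 4)*(m^3 + m^2 - 22*m - 40) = (m + 4)^2*(m^2 - 3*m - 10) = (m + 2)*(m + 4)^2*(m - 5)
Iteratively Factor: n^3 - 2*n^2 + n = (n - 1)*(n^2 - n) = (n - 1)^2*(n)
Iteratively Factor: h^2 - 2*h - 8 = (h + 2)*(h - 4)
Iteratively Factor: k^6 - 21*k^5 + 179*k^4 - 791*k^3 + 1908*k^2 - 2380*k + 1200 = (k - 5)*(k^5 - 16*k^4 + 99*k^3 - 296*k^2 + 428*k - 240) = (k - 5)*(k - 4)*(k^4 - 12*k^3 + 51*k^2 - 92*k + 60) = (k - 5)*(k - 4)*(k - 2)*(k^3 - 10*k^2 + 31*k - 30) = (k - 5)^2*(k - 4)*(k - 2)*(k^2 - 5*k + 6) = (k - 5)^2*(k - 4)*(k - 3)*(k - 2)*(k - 2)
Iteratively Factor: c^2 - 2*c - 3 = (c - 3)*(c + 1)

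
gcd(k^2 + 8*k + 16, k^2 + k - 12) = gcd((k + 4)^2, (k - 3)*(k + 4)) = k + 4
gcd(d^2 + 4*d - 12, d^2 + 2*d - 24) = d + 6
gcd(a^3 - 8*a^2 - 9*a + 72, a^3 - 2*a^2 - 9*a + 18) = a^2 - 9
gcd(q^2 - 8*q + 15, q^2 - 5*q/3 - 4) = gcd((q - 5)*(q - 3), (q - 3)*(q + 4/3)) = q - 3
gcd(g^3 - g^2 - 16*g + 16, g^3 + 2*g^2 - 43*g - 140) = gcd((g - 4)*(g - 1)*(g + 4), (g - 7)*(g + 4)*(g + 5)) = g + 4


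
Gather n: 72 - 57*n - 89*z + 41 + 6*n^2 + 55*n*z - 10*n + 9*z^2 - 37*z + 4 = 6*n^2 + n*(55*z - 67) + 9*z^2 - 126*z + 117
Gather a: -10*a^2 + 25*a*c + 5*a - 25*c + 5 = -10*a^2 + a*(25*c + 5) - 25*c + 5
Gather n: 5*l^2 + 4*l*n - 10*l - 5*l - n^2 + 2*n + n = 5*l^2 - 15*l - n^2 + n*(4*l + 3)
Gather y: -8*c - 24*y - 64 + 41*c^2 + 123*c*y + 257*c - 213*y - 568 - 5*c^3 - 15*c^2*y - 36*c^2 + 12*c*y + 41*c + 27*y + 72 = -5*c^3 + 5*c^2 + 290*c + y*(-15*c^2 + 135*c - 210) - 560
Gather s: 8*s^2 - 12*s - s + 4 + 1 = 8*s^2 - 13*s + 5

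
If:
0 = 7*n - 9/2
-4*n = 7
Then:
No Solution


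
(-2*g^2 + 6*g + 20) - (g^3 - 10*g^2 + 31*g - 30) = -g^3 + 8*g^2 - 25*g + 50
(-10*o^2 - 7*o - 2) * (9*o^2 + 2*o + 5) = -90*o^4 - 83*o^3 - 82*o^2 - 39*o - 10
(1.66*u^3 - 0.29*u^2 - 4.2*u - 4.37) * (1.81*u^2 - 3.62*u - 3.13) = 3.0046*u^5 - 6.5341*u^4 - 11.748*u^3 + 8.202*u^2 + 28.9654*u + 13.6781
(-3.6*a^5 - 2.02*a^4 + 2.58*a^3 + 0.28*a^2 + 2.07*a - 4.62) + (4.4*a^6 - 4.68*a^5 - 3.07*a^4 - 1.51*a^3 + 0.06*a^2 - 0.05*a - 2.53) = 4.4*a^6 - 8.28*a^5 - 5.09*a^4 + 1.07*a^3 + 0.34*a^2 + 2.02*a - 7.15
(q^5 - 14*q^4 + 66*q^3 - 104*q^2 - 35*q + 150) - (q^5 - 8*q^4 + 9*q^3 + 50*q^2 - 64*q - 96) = -6*q^4 + 57*q^3 - 154*q^2 + 29*q + 246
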